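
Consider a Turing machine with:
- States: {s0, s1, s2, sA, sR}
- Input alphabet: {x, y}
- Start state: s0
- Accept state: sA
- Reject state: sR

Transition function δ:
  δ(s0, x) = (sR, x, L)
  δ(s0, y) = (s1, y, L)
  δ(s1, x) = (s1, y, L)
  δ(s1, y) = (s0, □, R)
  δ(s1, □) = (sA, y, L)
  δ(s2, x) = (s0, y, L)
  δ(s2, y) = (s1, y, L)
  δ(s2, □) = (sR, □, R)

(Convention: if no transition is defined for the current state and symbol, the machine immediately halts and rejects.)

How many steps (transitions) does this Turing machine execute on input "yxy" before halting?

Execution trace:
Initial: [s0]yxy
Step 1: δ(s0, y) = (s1, y, L) → [s1]□yxy
Step 2: δ(s1, □) = (sA, y, L) → [sA]□yyxy

The machine reaches the accept state sA and halts.

The machine executed 2 steps before halting.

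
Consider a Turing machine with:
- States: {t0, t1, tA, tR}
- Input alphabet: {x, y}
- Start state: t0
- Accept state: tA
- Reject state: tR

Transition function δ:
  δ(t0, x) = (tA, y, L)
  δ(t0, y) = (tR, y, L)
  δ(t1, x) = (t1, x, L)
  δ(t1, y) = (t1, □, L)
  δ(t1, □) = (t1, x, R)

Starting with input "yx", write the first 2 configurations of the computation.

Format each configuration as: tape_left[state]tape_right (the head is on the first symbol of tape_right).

Transitions applied:
Step 1: δ(t0, y) = (tR, y, L)

The first 2 configurations are:
[t0]yx ⊢ [tR]□yx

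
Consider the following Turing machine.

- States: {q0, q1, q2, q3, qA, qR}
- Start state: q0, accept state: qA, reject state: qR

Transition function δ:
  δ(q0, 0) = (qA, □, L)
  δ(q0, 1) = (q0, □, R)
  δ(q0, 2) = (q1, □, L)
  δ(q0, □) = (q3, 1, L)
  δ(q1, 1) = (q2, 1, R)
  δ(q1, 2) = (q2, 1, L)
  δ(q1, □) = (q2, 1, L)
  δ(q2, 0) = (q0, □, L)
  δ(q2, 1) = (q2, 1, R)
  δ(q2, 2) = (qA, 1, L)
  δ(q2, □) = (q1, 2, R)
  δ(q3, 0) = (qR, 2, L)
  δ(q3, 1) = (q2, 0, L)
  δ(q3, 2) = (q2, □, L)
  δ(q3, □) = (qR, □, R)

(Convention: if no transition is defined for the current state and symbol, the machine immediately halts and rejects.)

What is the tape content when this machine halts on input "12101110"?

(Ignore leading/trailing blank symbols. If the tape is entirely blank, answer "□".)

Execution trace:
Initial: [q0]12101110
Step 1: δ(q0, 1) = (q0, □, R) → □[q0]2101110
Step 2: δ(q0, 2) = (q1, □, L) → [q1]□□101110
Step 3: δ(q1, □) = (q2, 1, L) → [q2]□1□101110
Step 4: δ(q2, □) = (q1, 2, R) → 2[q1]1□101110
Step 5: δ(q1, 1) = (q2, 1, R) → 21[q2]□101110
Step 6: δ(q2, □) = (q1, 2, R) → 212[q1]101110
Step 7: δ(q1, 1) = (q2, 1, R) → 2121[q2]01110
Step 8: δ(q2, 0) = (q0, □, L) → 212[q0]1□1110
Step 9: δ(q0, 1) = (q0, □, R) → 212□[q0]□1110
Step 10: δ(q0, □) = (q3, 1, L) → 212[q3]□11110
Step 11: δ(q3, □) = (qR, □, R) → 212□[qR]11110

The machine reaches the reject state qR and halts.

Final tape (ignoring leading/trailing blanks): 212□11110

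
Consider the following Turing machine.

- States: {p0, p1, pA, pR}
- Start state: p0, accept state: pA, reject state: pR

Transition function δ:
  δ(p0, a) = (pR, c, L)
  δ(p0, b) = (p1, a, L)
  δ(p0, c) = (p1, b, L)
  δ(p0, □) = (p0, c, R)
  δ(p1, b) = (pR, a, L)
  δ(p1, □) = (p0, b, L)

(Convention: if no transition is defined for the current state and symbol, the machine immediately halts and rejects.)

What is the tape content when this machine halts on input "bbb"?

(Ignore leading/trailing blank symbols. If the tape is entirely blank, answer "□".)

Execution trace:
Initial: [p0]bbb
Step 1: δ(p0, b) = (p1, a, L) → [p1]□abb
Step 2: δ(p1, □) = (p0, b, L) → [p0]□babb
Step 3: δ(p0, □) = (p0, c, R) → c[p0]babb
Step 4: δ(p0, b) = (p1, a, L) → [p1]caabb

No transition is defined for δ(p1, c). By convention the machine halts and rejects.

Final tape (ignoring leading/trailing blanks): caabb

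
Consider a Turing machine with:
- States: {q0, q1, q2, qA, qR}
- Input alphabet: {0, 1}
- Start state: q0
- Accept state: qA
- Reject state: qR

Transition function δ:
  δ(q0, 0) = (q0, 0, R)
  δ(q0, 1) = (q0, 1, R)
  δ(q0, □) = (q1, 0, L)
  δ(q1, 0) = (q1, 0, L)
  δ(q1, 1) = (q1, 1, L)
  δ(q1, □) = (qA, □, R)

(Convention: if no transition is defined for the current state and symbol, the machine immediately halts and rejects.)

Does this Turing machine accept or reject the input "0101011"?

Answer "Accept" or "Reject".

Execution trace:
Initial: [q0]0101011
Step 1: δ(q0, 0) = (q0, 0, R) → 0[q0]101011
Step 2: δ(q0, 1) = (q0, 1, R) → 01[q0]01011
Step 3: δ(q0, 0) = (q0, 0, R) → 010[q0]1011
Step 4: δ(q0, 1) = (q0, 1, R) → 0101[q0]011
Step 5: δ(q0, 0) = (q0, 0, R) → 01010[q0]11
Step 6: δ(q0, 1) = (q0, 1, R) → 010101[q0]1
Step 7: δ(q0, 1) = (q0, 1, R) → 0101011[q0]□
Step 8: δ(q0, □) = (q1, 0, L) → 010101[q1]10
Step 9: δ(q1, 1) = (q1, 1, L) → 01010[q1]110
Step 10: δ(q1, 1) = (q1, 1, L) → 0101[q1]0110
Step 11: δ(q1, 0) = (q1, 0, L) → 010[q1]10110
Step 12: δ(q1, 1) = (q1, 1, L) → 01[q1]010110
Step 13: δ(q1, 0) = (q1, 0, L) → 0[q1]1010110
Step 14: δ(q1, 1) = (q1, 1, L) → [q1]01010110
Step 15: δ(q1, 0) = (q1, 0, L) → [q1]□01010110
Step 16: δ(q1, □) = (qA, □, R) → □[qA]01010110

The machine reaches the accept state qA and halts.

Answer: Accept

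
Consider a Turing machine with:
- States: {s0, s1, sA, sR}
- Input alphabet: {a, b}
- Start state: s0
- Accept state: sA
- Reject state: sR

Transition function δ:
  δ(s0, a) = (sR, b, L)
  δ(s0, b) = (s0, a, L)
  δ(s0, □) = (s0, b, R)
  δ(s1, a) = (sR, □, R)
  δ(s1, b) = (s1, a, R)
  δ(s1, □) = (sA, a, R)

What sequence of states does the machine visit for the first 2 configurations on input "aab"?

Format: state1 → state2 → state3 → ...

Execution trace:
Initial: [s0]aab
Step 1: δ(s0, a) = (sR, b, L) → [sR]□bab

The machine reaches the reject state sR and halts.

State sequence: s0 → sR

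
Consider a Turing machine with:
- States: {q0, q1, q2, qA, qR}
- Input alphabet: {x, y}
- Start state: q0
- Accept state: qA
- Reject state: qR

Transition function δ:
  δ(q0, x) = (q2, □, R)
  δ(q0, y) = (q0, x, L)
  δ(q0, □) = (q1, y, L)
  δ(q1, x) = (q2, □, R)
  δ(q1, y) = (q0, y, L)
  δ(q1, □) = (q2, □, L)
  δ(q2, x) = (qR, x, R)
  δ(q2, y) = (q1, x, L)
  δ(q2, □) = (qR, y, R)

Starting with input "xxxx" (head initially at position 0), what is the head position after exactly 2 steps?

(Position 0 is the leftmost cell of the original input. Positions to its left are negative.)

Execution trace (head position shown):
Step 0: [q0]xxxx  (head at position 0)
Step 1: move right → □[q2]xxx  (head at position 1)
Step 2: move right → □x[qR]xx  (head at position 2)

After 2 steps, the head is at position 2.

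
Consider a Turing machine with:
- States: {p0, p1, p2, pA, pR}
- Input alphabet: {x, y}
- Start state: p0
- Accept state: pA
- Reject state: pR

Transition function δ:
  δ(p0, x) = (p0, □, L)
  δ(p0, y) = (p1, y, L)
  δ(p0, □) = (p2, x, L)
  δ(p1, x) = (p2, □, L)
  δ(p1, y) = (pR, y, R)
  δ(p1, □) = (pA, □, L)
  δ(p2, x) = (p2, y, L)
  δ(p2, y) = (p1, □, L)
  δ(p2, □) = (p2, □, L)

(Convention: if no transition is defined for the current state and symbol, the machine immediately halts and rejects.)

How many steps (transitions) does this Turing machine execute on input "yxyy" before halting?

Execution trace:
Initial: [p0]yxyy
Step 1: δ(p0, y) = (p1, y, L) → [p1]□yxyy
Step 2: δ(p1, □) = (pA, □, L) → [pA]□□yxyy

The machine reaches the accept state pA and halts.

The machine executed 2 steps before halting.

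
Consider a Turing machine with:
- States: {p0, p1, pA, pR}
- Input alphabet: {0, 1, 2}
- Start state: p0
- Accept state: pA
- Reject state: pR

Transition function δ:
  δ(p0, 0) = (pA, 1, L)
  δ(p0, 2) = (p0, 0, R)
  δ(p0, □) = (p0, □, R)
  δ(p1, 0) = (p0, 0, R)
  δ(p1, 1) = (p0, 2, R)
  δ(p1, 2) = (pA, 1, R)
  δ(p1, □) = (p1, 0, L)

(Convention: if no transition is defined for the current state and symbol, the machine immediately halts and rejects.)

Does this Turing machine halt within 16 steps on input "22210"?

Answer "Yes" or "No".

Execution trace:
Initial: [p0]22210
Step 1: δ(p0, 2) = (p0, 0, R) → 0[p0]2210
Step 2: δ(p0, 2) = (p0, 0, R) → 00[p0]210
Step 3: δ(p0, 2) = (p0, 0, R) → 000[p0]10

No transition is defined for δ(p0, 1). By convention the machine halts and rejects.
The machine halted after 3 steps (within the 16-step bound).

Answer: Yes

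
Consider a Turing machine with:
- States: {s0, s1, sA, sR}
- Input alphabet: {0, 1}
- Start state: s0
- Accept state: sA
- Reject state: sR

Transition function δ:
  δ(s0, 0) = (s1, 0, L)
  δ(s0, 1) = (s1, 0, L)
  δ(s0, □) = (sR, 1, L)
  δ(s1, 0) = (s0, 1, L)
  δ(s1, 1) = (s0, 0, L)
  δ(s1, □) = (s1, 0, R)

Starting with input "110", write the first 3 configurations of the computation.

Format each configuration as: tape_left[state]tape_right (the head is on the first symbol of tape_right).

Transitions applied:
Step 1: δ(s0, 1) = (s1, 0, L)
Step 2: δ(s1, □) = (s1, 0, R)

The first 3 configurations are:
[s0]110 ⊢ [s1]□010 ⊢ 0[s1]010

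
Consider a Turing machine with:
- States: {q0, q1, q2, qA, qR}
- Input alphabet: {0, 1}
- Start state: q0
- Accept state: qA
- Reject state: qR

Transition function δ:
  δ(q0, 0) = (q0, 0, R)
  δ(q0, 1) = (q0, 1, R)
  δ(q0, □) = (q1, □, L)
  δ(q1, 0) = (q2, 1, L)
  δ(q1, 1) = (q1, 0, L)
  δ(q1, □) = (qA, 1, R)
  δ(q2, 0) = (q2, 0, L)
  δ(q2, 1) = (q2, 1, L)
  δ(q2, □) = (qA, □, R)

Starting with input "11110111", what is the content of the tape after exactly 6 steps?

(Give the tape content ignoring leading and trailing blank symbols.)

Execution trace:
Initial: [q0]11110111
Step 1: δ(q0, 1) = (q0, 1, R) → 1[q0]1110111
Step 2: δ(q0, 1) = (q0, 1, R) → 11[q0]110111
Step 3: δ(q0, 1) = (q0, 1, R) → 111[q0]10111
Step 4: δ(q0, 1) = (q0, 1, R) → 1111[q0]0111
Step 5: δ(q0, 0) = (q0, 0, R) → 11110[q0]111
Step 6: δ(q0, 1) = (q0, 1, R) → 111101[q0]11

After 6 steps, the tape (ignoring leading/trailing blanks) is: 11110111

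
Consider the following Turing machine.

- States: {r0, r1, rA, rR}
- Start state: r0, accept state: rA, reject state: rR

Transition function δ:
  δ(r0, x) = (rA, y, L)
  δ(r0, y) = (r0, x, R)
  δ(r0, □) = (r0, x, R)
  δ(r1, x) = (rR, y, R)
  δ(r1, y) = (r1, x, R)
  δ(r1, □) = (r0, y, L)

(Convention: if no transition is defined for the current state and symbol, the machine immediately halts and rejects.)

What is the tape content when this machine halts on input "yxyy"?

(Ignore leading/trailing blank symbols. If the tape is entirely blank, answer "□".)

Execution trace:
Initial: [r0]yxyy
Step 1: δ(r0, y) = (r0, x, R) → x[r0]xyy
Step 2: δ(r0, x) = (rA, y, L) → [rA]xyyy

The machine reaches the accept state rA and halts.

Final tape (ignoring leading/trailing blanks): xyyy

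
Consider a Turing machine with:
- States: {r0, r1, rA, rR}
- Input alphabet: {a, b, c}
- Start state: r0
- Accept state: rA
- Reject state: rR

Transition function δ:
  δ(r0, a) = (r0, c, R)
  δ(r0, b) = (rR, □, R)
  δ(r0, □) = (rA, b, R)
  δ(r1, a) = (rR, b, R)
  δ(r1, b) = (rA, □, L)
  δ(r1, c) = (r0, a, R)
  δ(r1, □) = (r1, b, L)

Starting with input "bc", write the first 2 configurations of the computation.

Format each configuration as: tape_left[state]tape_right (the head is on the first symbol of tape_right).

Transitions applied:
Step 1: δ(r0, b) = (rR, □, R)

The first 2 configurations are:
[r0]bc ⊢ □[rR]c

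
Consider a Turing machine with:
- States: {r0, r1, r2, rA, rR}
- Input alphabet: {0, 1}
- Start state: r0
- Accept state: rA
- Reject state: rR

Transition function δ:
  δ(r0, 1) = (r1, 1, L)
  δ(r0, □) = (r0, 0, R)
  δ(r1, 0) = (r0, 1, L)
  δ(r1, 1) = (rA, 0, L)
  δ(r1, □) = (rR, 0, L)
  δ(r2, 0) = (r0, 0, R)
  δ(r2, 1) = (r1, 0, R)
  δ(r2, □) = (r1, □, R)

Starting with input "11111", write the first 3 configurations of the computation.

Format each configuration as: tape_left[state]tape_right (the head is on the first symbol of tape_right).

Transitions applied:
Step 1: δ(r0, 1) = (r1, 1, L)
Step 2: δ(r1, □) = (rR, 0, L)

The first 3 configurations are:
[r0]11111 ⊢ [r1]□11111 ⊢ [rR]□011111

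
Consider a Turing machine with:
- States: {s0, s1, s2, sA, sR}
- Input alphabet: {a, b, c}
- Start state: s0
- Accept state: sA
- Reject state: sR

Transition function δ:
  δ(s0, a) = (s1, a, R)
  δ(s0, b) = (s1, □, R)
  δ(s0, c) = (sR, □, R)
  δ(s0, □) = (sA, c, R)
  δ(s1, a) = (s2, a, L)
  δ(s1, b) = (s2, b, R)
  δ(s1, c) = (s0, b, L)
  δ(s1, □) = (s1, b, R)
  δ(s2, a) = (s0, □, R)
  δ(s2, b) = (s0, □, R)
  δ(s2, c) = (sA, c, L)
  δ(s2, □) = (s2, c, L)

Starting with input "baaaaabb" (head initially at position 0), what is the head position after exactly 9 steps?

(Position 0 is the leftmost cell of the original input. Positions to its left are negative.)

Execution trace (head position shown):
Step 0: [s0]baaaaabb  (head at position 0)
Step 1: move right → □[s1]aaaaabb  (head at position 1)
Step 2: move left → [s2]□aaaaabb  (head at position 0)
Step 3: move left → [s2]□caaaaabb  (head at position -1)
Step 4: move left → [s2]□ccaaaaabb  (head at position -2)
Step 5: move left → [s2]□cccaaaaabb  (head at position -3)
Step 6: move left → [s2]□ccccaaaaabb  (head at position -4)
Step 7: move left → [s2]□cccccaaaaabb  (head at position -5)
Step 8: move left → [s2]□ccccccaaaaabb  (head at position -6)
Step 9: move left → [s2]□cccccccaaaaabb  (head at position -7)

After 9 steps, the head is at position -7.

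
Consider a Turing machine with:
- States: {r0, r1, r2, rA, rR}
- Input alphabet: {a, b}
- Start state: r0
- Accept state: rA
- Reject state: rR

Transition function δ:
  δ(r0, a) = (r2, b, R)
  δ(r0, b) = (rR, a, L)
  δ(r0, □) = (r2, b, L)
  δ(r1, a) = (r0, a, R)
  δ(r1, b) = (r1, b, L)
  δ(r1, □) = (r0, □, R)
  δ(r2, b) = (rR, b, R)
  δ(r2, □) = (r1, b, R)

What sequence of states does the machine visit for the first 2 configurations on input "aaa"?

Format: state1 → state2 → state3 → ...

Execution trace:
Initial: [r0]aaa
Step 1: δ(r0, a) = (r2, b, R) → b[r2]aa

No transition is defined for δ(r2, a). By convention the machine halts and rejects.

State sequence: r0 → r2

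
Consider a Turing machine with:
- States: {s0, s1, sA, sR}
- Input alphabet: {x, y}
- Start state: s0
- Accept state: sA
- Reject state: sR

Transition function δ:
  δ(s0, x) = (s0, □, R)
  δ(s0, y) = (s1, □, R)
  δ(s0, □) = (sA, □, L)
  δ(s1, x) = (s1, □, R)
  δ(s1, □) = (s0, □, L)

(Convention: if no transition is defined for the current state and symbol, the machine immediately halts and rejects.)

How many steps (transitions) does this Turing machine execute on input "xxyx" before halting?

Execution trace:
Initial: [s0]xxyx
Step 1: δ(s0, x) = (s0, □, R) → □[s0]xyx
Step 2: δ(s0, x) = (s0, □, R) → □□[s0]yx
Step 3: δ(s0, y) = (s1, □, R) → □□□[s1]x
Step 4: δ(s1, x) = (s1, □, R) → □□□□[s1]□
Step 5: δ(s1, □) = (s0, □, L) → □□□[s0]□□
Step 6: δ(s0, □) = (sA, □, L) → □□[sA]□□□

The machine reaches the accept state sA and halts.

The machine executed 6 steps before halting.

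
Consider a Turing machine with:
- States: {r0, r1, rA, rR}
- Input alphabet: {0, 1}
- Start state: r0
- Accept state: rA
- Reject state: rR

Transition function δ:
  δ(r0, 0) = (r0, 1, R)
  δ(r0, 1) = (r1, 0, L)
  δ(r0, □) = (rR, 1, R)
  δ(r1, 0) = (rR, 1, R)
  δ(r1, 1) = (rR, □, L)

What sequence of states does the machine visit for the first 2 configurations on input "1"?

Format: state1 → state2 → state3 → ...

Execution trace:
Initial: [r0]1
Step 1: δ(r0, 1) = (r1, 0, L) → [r1]□0

No transition is defined for δ(r1, □). By convention the machine halts and rejects.

State sequence: r0 → r1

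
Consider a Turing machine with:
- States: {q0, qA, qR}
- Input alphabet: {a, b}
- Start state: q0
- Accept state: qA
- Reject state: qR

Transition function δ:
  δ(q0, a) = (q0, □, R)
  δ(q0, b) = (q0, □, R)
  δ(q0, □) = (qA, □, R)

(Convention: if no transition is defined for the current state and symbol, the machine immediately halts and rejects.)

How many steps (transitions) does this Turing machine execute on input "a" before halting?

Execution trace:
Initial: [q0]a
Step 1: δ(q0, a) = (q0, □, R) → □[q0]□
Step 2: δ(q0, □) = (qA, □, R) → □□[qA]□

The machine reaches the accept state qA and halts.

The machine executed 2 steps before halting.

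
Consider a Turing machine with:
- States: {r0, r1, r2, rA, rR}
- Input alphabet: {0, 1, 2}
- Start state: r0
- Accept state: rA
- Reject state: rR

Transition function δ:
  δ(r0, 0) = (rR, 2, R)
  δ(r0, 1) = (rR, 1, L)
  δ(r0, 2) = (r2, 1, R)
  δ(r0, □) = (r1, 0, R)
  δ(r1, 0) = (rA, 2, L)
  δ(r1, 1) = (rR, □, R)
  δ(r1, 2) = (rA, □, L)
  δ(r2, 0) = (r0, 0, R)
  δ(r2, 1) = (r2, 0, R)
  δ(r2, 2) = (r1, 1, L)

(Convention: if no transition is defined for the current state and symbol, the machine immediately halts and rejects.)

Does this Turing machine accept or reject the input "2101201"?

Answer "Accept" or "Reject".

Execution trace:
Initial: [r0]2101201
Step 1: δ(r0, 2) = (r2, 1, R) → 1[r2]101201
Step 2: δ(r2, 1) = (r2, 0, R) → 10[r2]01201
Step 3: δ(r2, 0) = (r0, 0, R) → 100[r0]1201
Step 4: δ(r0, 1) = (rR, 1, L) → 10[rR]01201

The machine reaches the reject state rR and halts.

Answer: Reject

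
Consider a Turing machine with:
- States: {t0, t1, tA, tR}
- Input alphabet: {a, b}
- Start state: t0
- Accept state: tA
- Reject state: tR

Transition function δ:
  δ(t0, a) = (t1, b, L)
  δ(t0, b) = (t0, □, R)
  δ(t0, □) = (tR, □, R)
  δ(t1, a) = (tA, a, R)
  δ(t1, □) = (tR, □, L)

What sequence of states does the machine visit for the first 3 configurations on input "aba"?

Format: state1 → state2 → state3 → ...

Execution trace:
Initial: [t0]aba
Step 1: δ(t0, a) = (t1, b, L) → [t1]□bba
Step 2: δ(t1, □) = (tR, □, L) → [tR]□□bba

The machine reaches the reject state tR and halts.

State sequence: t0 → t1 → tR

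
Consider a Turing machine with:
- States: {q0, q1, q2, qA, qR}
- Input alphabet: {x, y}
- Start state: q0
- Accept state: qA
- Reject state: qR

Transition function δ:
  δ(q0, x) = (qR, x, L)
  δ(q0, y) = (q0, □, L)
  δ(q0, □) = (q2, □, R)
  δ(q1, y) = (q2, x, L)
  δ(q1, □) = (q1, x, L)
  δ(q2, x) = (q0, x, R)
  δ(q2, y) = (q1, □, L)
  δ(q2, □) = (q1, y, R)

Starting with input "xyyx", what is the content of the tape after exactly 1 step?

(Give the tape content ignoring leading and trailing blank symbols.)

Execution trace:
Initial: [q0]xyyx
Step 1: δ(q0, x) = (qR, x, L) → [qR]□xyyx

The machine reaches the reject state qR and halts.

After 1 step, the tape (ignoring leading/trailing blanks) is: xyyx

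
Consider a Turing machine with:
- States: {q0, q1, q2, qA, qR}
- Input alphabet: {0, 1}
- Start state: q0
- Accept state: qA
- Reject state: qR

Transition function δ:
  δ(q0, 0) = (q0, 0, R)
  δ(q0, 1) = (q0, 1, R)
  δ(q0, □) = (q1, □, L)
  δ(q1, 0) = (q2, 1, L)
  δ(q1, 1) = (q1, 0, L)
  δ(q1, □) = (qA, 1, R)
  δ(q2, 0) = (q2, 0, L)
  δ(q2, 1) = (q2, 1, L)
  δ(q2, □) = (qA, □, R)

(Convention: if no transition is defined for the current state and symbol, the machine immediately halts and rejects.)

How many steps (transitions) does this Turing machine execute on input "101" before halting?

Execution trace:
Initial: [q0]101
Step 1: δ(q0, 1) = (q0, 1, R) → 1[q0]01
Step 2: δ(q0, 0) = (q0, 0, R) → 10[q0]1
Step 3: δ(q0, 1) = (q0, 1, R) → 101[q0]□
Step 4: δ(q0, □) = (q1, □, L) → 10[q1]1□
Step 5: δ(q1, 1) = (q1, 0, L) → 1[q1]00□
Step 6: δ(q1, 0) = (q2, 1, L) → [q2]110□
Step 7: δ(q2, 1) = (q2, 1, L) → [q2]□110□
Step 8: δ(q2, □) = (qA, □, R) → □[qA]110□

The machine reaches the accept state qA and halts.

The machine executed 8 steps before halting.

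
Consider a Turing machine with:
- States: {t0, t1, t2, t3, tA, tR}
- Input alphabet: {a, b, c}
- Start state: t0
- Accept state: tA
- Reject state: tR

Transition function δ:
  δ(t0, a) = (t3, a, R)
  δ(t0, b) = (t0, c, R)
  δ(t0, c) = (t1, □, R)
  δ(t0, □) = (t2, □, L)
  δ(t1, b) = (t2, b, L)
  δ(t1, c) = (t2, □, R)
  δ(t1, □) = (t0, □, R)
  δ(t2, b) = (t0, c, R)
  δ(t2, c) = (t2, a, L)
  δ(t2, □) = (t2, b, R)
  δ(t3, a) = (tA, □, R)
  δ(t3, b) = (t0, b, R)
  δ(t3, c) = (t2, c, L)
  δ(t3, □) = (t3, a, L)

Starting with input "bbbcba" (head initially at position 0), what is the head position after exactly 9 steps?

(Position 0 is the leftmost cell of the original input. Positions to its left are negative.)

Execution trace (head position shown):
Step 0: [t0]bbbcba  (head at position 0)
Step 1: move right → c[t0]bbcba  (head at position 1)
Step 2: move right → cc[t0]bcba  (head at position 2)
Step 3: move right → ccc[t0]cba  (head at position 3)
Step 4: move right → ccc□[t1]ba  (head at position 4)
Step 5: move left → ccc[t2]□ba  (head at position 3)
Step 6: move right → cccb[t2]ba  (head at position 4)
Step 7: move right → cccbc[t0]a  (head at position 5)
Step 8: move right → cccbca[t3]□  (head at position 6)
Step 9: move left → cccbc[t3]aa  (head at position 5)

After 9 steps, the head is at position 5.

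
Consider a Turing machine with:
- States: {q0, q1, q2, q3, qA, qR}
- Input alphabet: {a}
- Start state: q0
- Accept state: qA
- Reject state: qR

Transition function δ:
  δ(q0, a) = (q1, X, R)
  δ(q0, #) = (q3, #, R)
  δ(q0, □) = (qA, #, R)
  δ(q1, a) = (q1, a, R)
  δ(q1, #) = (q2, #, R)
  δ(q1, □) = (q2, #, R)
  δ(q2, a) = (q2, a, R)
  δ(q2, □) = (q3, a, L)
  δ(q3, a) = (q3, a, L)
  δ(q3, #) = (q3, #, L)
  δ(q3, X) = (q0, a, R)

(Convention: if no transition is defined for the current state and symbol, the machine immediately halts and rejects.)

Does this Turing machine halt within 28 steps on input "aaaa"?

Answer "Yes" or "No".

Execution trace:
Initial: [q0]aaaa
Step 1: δ(q0, a) = (q1, X, R) → X[q1]aaa
Step 2: δ(q1, a) = (q1, a, R) → Xa[q1]aa
Step 3: δ(q1, a) = (q1, a, R) → Xaa[q1]a
Step 4: δ(q1, a) = (q1, a, R) → Xaaa[q1]□
Step 5: δ(q1, □) = (q2, #, R) → Xaaa#[q2]□
Step 6: δ(q2, □) = (q3, a, L) → Xaaa[q3]#a
Step 7: δ(q3, #) = (q3, #, L) → Xaa[q3]a#a
Step 8: δ(q3, a) = (q3, a, L) → Xa[q3]aa#a
Step 9: δ(q3, a) = (q3, a, L) → X[q3]aaa#a
Step 10: δ(q3, a) = (q3, a, L) → [q3]Xaaa#a
Step 11: δ(q3, X) = (q0, a, R) → a[q0]aaa#a
Step 12: δ(q0, a) = (q1, X, R) → aX[q1]aa#a
Step 13: δ(q1, a) = (q1, a, R) → aXa[q1]a#a
Step 14: δ(q1, a) = (q1, a, R) → aXaa[q1]#a
Step 15: δ(q1, #) = (q2, #, R) → aXaa#[q2]a
Step 16: δ(q2, a) = (q2, a, R) → aXaa#a[q2]□
Step 17: δ(q2, □) = (q3, a, L) → aXaa#[q3]aa
Step 18: δ(q3, a) = (q3, a, L) → aXaa[q3]#aa
Step 19: δ(q3, #) = (q3, #, L) → aXa[q3]a#aa
Step 20: δ(q3, a) = (q3, a, L) → aX[q3]aa#aa
Step 21: δ(q3, a) = (q3, a, L) → a[q3]Xaa#aa
Step 22: δ(q3, X) = (q0, a, R) → aa[q0]aa#aa
Step 23: δ(q0, a) = (q1, X, R) → aaX[q1]a#aa
Step 24: δ(q1, a) = (q1, a, R) → aaXa[q1]#aa
Step 25: δ(q1, #) = (q2, #, R) → aaXa#[q2]aa
Step 26: δ(q2, a) = (q2, a, R) → aaXa#a[q2]a
Step 27: δ(q2, a) = (q2, a, R) → aaXa#aa[q2]□
Step 28: δ(q2, □) = (q3, a, L) → aaXa#a[q3]aa

The machine has not reached a halting state after 28 steps.
The machine did not halt within the 28-step bound.

Answer: No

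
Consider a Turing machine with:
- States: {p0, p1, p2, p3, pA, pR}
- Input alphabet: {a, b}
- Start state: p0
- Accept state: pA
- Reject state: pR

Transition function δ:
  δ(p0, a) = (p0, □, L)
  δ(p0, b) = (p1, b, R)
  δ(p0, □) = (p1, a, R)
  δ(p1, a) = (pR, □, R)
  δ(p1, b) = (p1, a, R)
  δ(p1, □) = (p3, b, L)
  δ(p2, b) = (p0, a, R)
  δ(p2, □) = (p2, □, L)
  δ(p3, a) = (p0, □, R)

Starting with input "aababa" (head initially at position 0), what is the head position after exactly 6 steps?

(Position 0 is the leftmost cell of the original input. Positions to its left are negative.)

Execution trace (head position shown):
Step 0: [p0]aababa  (head at position 0)
Step 1: move left → [p0]□□ababa  (head at position -1)
Step 2: move right → a[p1]□ababa  (head at position 0)
Step 3: move left → [p3]abababa  (head at position -1)
Step 4: move right → □[p0]bababa  (head at position 0)
Step 5: move right → □b[p1]ababa  (head at position 1)
Step 6: move right → □b□[pR]baba  (head at position 2)

After 6 steps, the head is at position 2.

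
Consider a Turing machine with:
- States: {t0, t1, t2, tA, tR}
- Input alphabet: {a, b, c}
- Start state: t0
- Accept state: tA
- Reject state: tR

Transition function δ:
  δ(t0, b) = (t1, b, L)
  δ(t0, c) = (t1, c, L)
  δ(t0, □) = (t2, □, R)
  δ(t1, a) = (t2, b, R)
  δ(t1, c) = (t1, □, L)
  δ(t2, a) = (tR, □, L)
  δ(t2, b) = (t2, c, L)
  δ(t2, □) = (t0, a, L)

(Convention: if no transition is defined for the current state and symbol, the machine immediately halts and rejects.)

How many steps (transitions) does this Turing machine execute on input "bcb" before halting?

Execution trace:
Initial: [t0]bcb
Step 1: δ(t0, b) = (t1, b, L) → [t1]□bcb

No transition is defined for δ(t1, □). By convention the machine halts and rejects.

The machine executed 1 step before halting.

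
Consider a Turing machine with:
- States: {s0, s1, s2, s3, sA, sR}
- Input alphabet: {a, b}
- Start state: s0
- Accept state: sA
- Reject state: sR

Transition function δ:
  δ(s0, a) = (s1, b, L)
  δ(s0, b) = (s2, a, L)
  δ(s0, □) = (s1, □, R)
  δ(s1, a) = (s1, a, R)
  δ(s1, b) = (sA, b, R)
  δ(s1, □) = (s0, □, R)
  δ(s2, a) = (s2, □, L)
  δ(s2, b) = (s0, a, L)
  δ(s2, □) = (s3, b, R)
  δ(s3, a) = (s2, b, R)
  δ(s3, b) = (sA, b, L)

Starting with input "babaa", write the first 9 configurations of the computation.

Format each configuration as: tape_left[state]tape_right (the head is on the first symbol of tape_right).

Transitions applied:
Step 1: δ(s0, b) = (s2, a, L)
Step 2: δ(s2, □) = (s3, b, R)
Step 3: δ(s3, a) = (s2, b, R)
Step 4: δ(s2, a) = (s2, □, L)
Step 5: δ(s2, b) = (s0, a, L)
Step 6: δ(s0, b) = (s2, a, L)
Step 7: δ(s2, □) = (s3, b, R)
Step 8: δ(s3, a) = (s2, b, R)

The first 9 configurations are:
[s0]babaa ⊢ [s2]□aabaa ⊢ b[s3]aabaa ⊢ bb[s2]abaa ⊢ b[s2]b□baa ⊢ [s0]ba□baa ⊢ [s2]□aa□baa ⊢ b[s3]aa□baa ⊢ bb[s2]a□baa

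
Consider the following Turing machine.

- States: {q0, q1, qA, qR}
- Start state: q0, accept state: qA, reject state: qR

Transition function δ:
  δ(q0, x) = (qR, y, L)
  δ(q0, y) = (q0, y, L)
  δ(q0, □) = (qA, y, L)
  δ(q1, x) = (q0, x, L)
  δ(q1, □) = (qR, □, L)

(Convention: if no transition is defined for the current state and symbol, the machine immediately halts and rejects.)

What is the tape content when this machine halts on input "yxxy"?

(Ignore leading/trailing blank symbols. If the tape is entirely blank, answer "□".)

Execution trace:
Initial: [q0]yxxy
Step 1: δ(q0, y) = (q0, y, L) → [q0]□yxxy
Step 2: δ(q0, □) = (qA, y, L) → [qA]□yyxxy

The machine reaches the accept state qA and halts.

Final tape (ignoring leading/trailing blanks): yyxxy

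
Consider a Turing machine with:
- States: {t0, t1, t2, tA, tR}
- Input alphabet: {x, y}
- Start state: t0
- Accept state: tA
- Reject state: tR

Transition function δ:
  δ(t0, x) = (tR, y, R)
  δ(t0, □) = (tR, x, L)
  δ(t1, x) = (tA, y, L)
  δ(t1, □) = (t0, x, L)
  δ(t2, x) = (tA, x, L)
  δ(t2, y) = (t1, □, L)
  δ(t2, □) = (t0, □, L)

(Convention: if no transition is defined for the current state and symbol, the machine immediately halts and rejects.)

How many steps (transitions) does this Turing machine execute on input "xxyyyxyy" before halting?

Execution trace:
Initial: [t0]xxyyyxyy
Step 1: δ(t0, x) = (tR, y, R) → y[tR]xyyyxyy

The machine reaches the reject state tR and halts.

The machine executed 1 step before halting.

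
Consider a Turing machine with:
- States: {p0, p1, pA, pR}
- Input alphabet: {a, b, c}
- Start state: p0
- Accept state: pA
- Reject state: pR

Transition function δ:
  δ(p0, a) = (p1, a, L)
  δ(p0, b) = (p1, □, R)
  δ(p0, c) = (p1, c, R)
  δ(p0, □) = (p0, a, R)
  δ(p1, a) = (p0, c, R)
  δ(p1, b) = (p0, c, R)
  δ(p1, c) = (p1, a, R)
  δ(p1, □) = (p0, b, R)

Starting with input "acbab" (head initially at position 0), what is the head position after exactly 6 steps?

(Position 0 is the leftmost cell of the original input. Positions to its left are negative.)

Execution trace (head position shown):
Step 0: [p0]acbab  (head at position 0)
Step 1: move left → [p1]□acbab  (head at position -1)
Step 2: move right → b[p0]acbab  (head at position 0)
Step 3: move left → [p1]bacbab  (head at position -1)
Step 4: move right → c[p0]acbab  (head at position 0)
Step 5: move left → [p1]cacbab  (head at position -1)
Step 6: move right → a[p1]acbab  (head at position 0)

After 6 steps, the head is at position 0.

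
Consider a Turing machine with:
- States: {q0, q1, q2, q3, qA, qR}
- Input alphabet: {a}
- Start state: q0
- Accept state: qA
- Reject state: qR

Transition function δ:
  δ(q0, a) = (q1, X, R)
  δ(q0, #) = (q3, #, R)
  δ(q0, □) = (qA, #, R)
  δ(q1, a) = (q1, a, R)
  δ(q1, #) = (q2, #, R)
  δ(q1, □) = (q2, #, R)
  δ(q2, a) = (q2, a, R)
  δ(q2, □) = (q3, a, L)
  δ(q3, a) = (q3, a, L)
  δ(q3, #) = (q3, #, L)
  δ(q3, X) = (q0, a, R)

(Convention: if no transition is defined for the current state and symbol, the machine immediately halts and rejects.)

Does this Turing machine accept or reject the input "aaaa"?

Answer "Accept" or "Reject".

Execution trace:
Initial: [q0]aaaa
Step 1: δ(q0, a) = (q1, X, R) → X[q1]aaa
Step 2: δ(q1, a) = (q1, a, R) → Xa[q1]aa
Step 3: δ(q1, a) = (q1, a, R) → Xaa[q1]a
Step 4: δ(q1, a) = (q1, a, R) → Xaaa[q1]□
Step 5: δ(q1, □) = (q2, #, R) → Xaaa#[q2]□
Step 6: δ(q2, □) = (q3, a, L) → Xaaa[q3]#a
Step 7: δ(q3, #) = (q3, #, L) → Xaa[q3]a#a
Step 8: δ(q3, a) = (q3, a, L) → Xa[q3]aa#a
Step 9: δ(q3, a) = (q3, a, L) → X[q3]aaa#a
Step 10: δ(q3, a) = (q3, a, L) → [q3]Xaaa#a
Step 11: δ(q3, X) = (q0, a, R) → a[q0]aaa#a
Step 12: δ(q0, a) = (q1, X, R) → aX[q1]aa#a
Step 13: δ(q1, a) = (q1, a, R) → aXa[q1]a#a
Step 14: δ(q1, a) = (q1, a, R) → aXaa[q1]#a
Step 15: δ(q1, #) = (q2, #, R) → aXaa#[q2]a
Step 16: δ(q2, a) = (q2, a, R) → aXaa#a[q2]□
Step 17: δ(q2, □) = (q3, a, L) → aXaa#[q3]aa
Step 18: δ(q3, a) = (q3, a, L) → aXaa[q3]#aa
Step 19: δ(q3, #) = (q3, #, L) → aXa[q3]a#aa
Step 20: δ(q3, a) = (q3, a, L) → aX[q3]aa#aa
Step 21: δ(q3, a) = (q3, a, L) → a[q3]Xaa#aa
Step 22: δ(q3, X) = (q0, a, R) → aa[q0]aa#aa
Step 23: δ(q0, a) = (q1, X, R) → aaX[q1]a#aa
Step 24: δ(q1, a) = (q1, a, R) → aaXa[q1]#aa
Step 25: δ(q1, #) = (q2, #, R) → aaXa#[q2]aa
Step 26: δ(q2, a) = (q2, a, R) → aaXa#a[q2]a
Step 27: δ(q2, a) = (q2, a, R) → aaXa#aa[q2]□
Step 28: δ(q2, □) = (q3, a, L) → aaXa#a[q3]aa
Step 29: δ(q3, a) = (q3, a, L) → aaXa#[q3]aaa
Step 30: δ(q3, a) = (q3, a, L) → aaXa[q3]#aaa
Step 31: δ(q3, #) = (q3, #, L) → aaX[q3]a#aaa
Step 32: δ(q3, a) = (q3, a, L) → aa[q3]Xa#aaa
Step 33: δ(q3, X) = (q0, a, R) → aaa[q0]a#aaa
Step 34: δ(q0, a) = (q1, X, R) → aaaX[q1]#aaa
Step 35: δ(q1, #) = (q2, #, R) → aaaX#[q2]aaa
Step 36: δ(q2, a) = (q2, a, R) → aaaX#a[q2]aa
Step 37: δ(q2, a) = (q2, a, R) → aaaX#aa[q2]a
Step 38: δ(q2, a) = (q2, a, R) → aaaX#aaa[q2]□
Step 39: δ(q2, □) = (q3, a, L) → aaaX#aa[q3]aa
Step 40: δ(q3, a) = (q3, a, L) → aaaX#a[q3]aaa
Step 41: δ(q3, a) = (q3, a, L) → aaaX#[q3]aaaa
Step 42: δ(q3, a) = (q3, a, L) → aaaX[q3]#aaaa
Step 43: δ(q3, #) = (q3, #, L) → aaa[q3]X#aaaa
Step 44: δ(q3, X) = (q0, a, R) → aaaa[q0]#aaaa
Step 45: δ(q0, #) = (q3, #, R) → aaaa#[q3]aaaa
Step 46: δ(q3, a) = (q3, a, L) → aaaa[q3]#aaaa
Step 47: δ(q3, #) = (q3, #, L) → aaa[q3]a#aaaa
Step 48: δ(q3, a) = (q3, a, L) → aa[q3]aa#aaaa
Step 49: δ(q3, a) = (q3, a, L) → a[q3]aaa#aaaa
Step 50: δ(q3, a) = (q3, a, L) → [q3]aaaa#aaaa
Step 51: δ(q3, a) = (q3, a, L) → [q3]□aaaa#aaaa

No transition is defined for δ(q3, □). By convention the machine halts and rejects.

Answer: Reject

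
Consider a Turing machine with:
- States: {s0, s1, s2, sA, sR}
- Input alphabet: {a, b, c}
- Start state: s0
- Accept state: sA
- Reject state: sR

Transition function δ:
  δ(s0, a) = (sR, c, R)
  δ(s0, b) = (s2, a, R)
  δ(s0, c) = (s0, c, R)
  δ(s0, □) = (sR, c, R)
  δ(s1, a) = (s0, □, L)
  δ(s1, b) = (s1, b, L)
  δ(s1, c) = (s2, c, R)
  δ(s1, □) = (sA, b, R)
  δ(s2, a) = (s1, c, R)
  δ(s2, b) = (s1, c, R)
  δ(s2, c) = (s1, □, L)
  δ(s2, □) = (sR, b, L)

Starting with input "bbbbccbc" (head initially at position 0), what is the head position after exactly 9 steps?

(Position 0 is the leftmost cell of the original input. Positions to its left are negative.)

Execution trace (head position shown):
Step 0: [s0]bbbbccbc  (head at position 0)
Step 1: move right → a[s2]bbbccbc  (head at position 1)
Step 2: move right → ac[s1]bbccbc  (head at position 2)
Step 3: move left → a[s1]cbbccbc  (head at position 1)
Step 4: move right → ac[s2]bbccbc  (head at position 2)
Step 5: move right → acc[s1]bccbc  (head at position 3)
Step 6: move left → ac[s1]cbccbc  (head at position 2)
Step 7: move right → acc[s2]bccbc  (head at position 3)
Step 8: move right → accc[s1]ccbc  (head at position 4)
Step 9: move right → acccc[s2]cbc  (head at position 5)

After 9 steps, the head is at position 5.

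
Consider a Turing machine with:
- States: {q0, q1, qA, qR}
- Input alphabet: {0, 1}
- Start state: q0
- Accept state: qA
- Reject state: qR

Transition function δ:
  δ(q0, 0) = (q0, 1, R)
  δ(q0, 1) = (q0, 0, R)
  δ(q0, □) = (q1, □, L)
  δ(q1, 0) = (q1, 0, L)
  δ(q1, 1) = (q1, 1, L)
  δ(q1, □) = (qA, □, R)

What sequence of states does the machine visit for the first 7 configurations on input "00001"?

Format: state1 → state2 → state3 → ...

Execution trace:
Initial: [q0]00001
Step 1: δ(q0, 0) = (q0, 1, R) → 1[q0]0001
Step 2: δ(q0, 0) = (q0, 1, R) → 11[q0]001
Step 3: δ(q0, 0) = (q0, 1, R) → 111[q0]01
Step 4: δ(q0, 0) = (q0, 1, R) → 1111[q0]1
Step 5: δ(q0, 1) = (q0, 0, R) → 11110[q0]□
Step 6: δ(q0, □) = (q1, □, L) → 1111[q1]0□

State sequence: q0 → q0 → q0 → q0 → q0 → q0 → q1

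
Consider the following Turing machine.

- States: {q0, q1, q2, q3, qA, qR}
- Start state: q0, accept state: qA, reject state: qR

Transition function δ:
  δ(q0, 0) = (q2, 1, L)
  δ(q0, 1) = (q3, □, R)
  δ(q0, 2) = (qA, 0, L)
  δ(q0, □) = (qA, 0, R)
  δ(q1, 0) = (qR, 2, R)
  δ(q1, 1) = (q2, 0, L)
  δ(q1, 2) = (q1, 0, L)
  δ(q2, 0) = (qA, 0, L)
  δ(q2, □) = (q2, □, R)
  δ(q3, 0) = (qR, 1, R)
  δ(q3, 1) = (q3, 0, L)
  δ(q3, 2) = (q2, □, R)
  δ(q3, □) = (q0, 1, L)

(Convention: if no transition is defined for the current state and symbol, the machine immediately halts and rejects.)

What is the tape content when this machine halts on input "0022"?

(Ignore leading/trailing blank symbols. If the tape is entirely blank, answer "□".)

Execution trace:
Initial: [q0]0022
Step 1: δ(q0, 0) = (q2, 1, L) → [q2]□1022
Step 2: δ(q2, □) = (q2, □, R) → □[q2]1022

No transition is defined for δ(q2, 1). By convention the machine halts and rejects.

Final tape (ignoring leading/trailing blanks): 1022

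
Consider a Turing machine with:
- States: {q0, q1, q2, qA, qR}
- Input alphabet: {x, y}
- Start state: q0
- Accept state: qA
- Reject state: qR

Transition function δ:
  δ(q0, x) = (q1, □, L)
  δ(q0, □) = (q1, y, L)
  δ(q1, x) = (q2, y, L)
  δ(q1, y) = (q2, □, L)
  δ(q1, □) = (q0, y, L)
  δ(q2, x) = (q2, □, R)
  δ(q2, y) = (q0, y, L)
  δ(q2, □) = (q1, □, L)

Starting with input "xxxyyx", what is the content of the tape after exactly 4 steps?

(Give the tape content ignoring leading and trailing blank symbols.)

Execution trace:
Initial: [q0]xxxyyx
Step 1: δ(q0, x) = (q1, □, L) → [q1]□□xxyyx
Step 2: δ(q1, □) = (q0, y, L) → [q0]□y□xxyyx
Step 3: δ(q0, □) = (q1, y, L) → [q1]□yy□xxyyx
Step 4: δ(q1, □) = (q0, y, L) → [q0]□yyy□xxyyx

After 4 steps, the tape (ignoring leading/trailing blanks) is: yyy□xxyyx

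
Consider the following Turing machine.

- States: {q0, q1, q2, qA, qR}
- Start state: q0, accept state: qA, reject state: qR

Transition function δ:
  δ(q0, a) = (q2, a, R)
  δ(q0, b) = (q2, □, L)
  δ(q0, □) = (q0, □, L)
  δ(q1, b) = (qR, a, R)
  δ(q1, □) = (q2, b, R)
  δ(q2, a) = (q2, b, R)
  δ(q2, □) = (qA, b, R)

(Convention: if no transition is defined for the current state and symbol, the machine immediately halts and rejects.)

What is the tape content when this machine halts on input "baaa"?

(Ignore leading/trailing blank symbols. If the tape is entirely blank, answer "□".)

Execution trace:
Initial: [q0]baaa
Step 1: δ(q0, b) = (q2, □, L) → [q2]□□aaa
Step 2: δ(q2, □) = (qA, b, R) → b[qA]□aaa

The machine reaches the accept state qA and halts.

Final tape (ignoring leading/trailing blanks): b□aaa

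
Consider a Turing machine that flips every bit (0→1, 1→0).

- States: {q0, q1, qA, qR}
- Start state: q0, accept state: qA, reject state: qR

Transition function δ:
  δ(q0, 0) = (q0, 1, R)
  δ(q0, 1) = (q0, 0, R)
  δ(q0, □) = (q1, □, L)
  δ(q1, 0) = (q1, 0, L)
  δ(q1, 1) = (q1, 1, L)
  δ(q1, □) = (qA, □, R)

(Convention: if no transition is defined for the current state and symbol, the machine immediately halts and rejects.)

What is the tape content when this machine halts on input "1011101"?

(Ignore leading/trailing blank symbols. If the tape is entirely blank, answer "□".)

Execution trace:
Initial: [q0]1011101
Step 1: δ(q0, 1) = (q0, 0, R) → 0[q0]011101
Step 2: δ(q0, 0) = (q0, 1, R) → 01[q0]11101
Step 3: δ(q0, 1) = (q0, 0, R) → 010[q0]1101
Step 4: δ(q0, 1) = (q0, 0, R) → 0100[q0]101
Step 5: δ(q0, 1) = (q0, 0, R) → 01000[q0]01
Step 6: δ(q0, 0) = (q0, 1, R) → 010001[q0]1
Step 7: δ(q0, 1) = (q0, 0, R) → 0100010[q0]□
Step 8: δ(q0, □) = (q1, □, L) → 010001[q1]0□
Step 9: δ(q1, 0) = (q1, 0, L) → 01000[q1]10□
Step 10: δ(q1, 1) = (q1, 1, L) → 0100[q1]010□
Step 11: δ(q1, 0) = (q1, 0, L) → 010[q1]0010□
Step 12: δ(q1, 0) = (q1, 0, L) → 01[q1]00010□
Step 13: δ(q1, 0) = (q1, 0, L) → 0[q1]100010□
Step 14: δ(q1, 1) = (q1, 1, L) → [q1]0100010□
Step 15: δ(q1, 0) = (q1, 0, L) → [q1]□0100010□
Step 16: δ(q1, □) = (qA, □, R) → □[qA]0100010□

The machine reaches the accept state qA and halts.

Final tape (ignoring leading/trailing blanks): 0100010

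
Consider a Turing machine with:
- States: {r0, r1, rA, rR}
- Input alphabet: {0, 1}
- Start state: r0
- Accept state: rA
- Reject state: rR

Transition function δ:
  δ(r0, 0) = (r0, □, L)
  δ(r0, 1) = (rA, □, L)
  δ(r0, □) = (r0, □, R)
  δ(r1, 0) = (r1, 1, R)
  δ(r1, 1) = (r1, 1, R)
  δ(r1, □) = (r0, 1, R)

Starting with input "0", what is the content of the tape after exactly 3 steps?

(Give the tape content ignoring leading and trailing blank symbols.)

Execution trace:
Initial: [r0]0
Step 1: δ(r0, 0) = (r0, □, L) → [r0]□□
Step 2: δ(r0, □) = (r0, □, R) → □[r0]□
Step 3: δ(r0, □) = (r0, □, R) → □□[r0]□

After 3 steps, the tape (ignoring leading/trailing blanks) is: □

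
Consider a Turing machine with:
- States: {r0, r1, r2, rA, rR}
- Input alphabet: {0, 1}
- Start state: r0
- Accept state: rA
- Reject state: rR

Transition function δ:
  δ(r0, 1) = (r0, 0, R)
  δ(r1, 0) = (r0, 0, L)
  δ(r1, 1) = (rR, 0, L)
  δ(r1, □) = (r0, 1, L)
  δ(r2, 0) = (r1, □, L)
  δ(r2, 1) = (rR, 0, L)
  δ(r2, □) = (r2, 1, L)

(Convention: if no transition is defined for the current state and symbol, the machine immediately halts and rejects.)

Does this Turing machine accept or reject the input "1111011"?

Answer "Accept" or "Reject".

Execution trace:
Initial: [r0]1111011
Step 1: δ(r0, 1) = (r0, 0, R) → 0[r0]111011
Step 2: δ(r0, 1) = (r0, 0, R) → 00[r0]11011
Step 3: δ(r0, 1) = (r0, 0, R) → 000[r0]1011
Step 4: δ(r0, 1) = (r0, 0, R) → 0000[r0]011

No transition is defined for δ(r0, 0). By convention the machine halts and rejects.

Answer: Reject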